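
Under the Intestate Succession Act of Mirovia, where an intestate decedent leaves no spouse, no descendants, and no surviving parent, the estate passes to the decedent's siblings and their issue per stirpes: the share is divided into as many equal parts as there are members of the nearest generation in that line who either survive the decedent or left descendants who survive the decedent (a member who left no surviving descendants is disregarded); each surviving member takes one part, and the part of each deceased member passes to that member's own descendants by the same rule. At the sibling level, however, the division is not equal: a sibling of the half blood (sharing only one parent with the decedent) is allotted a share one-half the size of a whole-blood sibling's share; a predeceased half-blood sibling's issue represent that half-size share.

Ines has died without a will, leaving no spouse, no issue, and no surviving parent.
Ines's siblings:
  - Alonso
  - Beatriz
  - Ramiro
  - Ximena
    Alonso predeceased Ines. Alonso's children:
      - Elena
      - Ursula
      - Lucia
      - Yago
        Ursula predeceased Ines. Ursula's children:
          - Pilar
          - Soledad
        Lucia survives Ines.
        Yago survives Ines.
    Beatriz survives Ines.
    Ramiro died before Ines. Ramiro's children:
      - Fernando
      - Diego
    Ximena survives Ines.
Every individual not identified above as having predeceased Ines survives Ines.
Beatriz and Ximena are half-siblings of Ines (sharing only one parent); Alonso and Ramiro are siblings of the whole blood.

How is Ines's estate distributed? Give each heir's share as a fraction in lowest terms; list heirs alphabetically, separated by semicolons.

Beatriz 1/6; Diego 1/6; Elena 1/12; Fernando 1/6; Lucia 1/12; Pilar 1/24; Soledad 1/24; Ximena 1/6; Yago 1/12

No spouse, descendants, or parent survives, so the estate passes to Ines's siblings per stirpes.
Half-blood siblings count for one-half the weight of whole-blood siblings at the initial division.
Dividing 1 in proportion to weights (total weight 3): Alonso (weight 1) → 1/3; Beatriz (weight 1/2) → 1/6; Ramiro (weight 1) → 1/3; Ximena (weight 1/2) → 1/6.
Alonso predeceased; the 1/3 allotted to Alonso's branch passes to Alonso's issue by representation.
The 1/3 is divided into 4 equal shares of 1/12 among Elena, Ursula, Lucia, Yago.
Elena is living and takes 1/12.
Ursula predeceased; the 1/12 allotted to Ursula's branch passes to Ursula's issue by representation.
The 1/12 is divided into 2 equal shares of 1/24 among Pilar, Soledad.
Pilar is living and takes 1/24.
Soledad is living and takes 1/24.
Lucia is living and takes 1/12.
Yago is living and takes 1/12.
Beatriz is living and takes 1/6.
Ramiro predeceased; the 1/3 allotted to Ramiro's branch passes to Ramiro's issue by representation.
The 1/3 is divided into 2 equal shares of 1/6 among Fernando, Diego.
Fernando is living and takes 1/6.
Diego is living and takes 1/6.
Ximena is living and takes 1/6.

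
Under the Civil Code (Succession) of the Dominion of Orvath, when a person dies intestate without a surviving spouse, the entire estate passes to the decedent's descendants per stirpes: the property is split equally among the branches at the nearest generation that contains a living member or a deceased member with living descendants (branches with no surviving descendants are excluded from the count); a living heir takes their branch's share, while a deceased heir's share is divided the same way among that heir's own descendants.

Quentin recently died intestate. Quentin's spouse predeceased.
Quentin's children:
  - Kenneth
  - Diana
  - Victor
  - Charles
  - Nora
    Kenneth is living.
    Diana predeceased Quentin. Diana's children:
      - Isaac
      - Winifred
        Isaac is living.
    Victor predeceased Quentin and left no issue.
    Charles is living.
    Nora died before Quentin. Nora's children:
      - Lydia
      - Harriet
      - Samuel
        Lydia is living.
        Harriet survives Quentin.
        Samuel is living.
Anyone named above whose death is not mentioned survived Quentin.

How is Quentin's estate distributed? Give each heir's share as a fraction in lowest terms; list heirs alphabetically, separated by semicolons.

Charles 1/4; Harriet 1/12; Isaac 1/8; Kenneth 1/4; Lydia 1/12; Samuel 1/12; Winifred 1/8

There is no surviving spouse, so the entire estate passes to Quentin's descendants per stirpes.
Victor left no surviving issue, so that branch lapses and is disregarded.
The estate is divided into 4 equal shares of 1/4 among Kenneth, Diana, Charles, Nora.
Kenneth is living and takes 1/4.
Diana predeceased; the 1/4 allotted to Diana's branch passes to Diana's issue by representation.
The 1/4 is divided into 2 equal shares of 1/8 among Isaac, Winifred.
Isaac is living and takes 1/8.
Winifred is living and takes 1/8.
Charles is living and takes 1/4.
Nora predeceased; the 1/4 allotted to Nora's branch passes to Nora's issue by representation.
The 1/4 is divided into 3 equal shares of 1/12 among Lydia, Harriet, Samuel.
Lydia is living and takes 1/12.
Harriet is living and takes 1/12.
Samuel is living and takes 1/12.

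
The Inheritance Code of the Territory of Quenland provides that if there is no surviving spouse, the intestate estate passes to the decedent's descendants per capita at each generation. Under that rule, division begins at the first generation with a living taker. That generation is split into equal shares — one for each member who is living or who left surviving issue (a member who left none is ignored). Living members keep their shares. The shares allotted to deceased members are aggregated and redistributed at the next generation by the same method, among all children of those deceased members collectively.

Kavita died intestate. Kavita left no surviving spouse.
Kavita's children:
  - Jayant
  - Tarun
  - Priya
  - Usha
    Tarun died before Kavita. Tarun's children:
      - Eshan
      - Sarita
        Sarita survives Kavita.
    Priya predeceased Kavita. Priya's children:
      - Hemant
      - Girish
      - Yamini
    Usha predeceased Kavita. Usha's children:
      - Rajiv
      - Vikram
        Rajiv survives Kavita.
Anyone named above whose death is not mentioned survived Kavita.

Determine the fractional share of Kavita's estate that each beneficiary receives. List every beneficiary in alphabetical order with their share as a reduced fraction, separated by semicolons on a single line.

Eshan 3/28; Girish 3/28; Hemant 3/28; Jayant 1/4; Rajiv 3/28; Sarita 3/28; Vikram 3/28; Yamini 3/28

There is no surviving spouse, so the entire estate passes to Kavita's descendants per capita at each generation.
At generation 1 (Jayant, Tarun, Priya, Usha) there are 4 shares of (1)/4 = 1/4 each.
Living: Jayant — each takes 1/4.
Deceased: Tarun, Priya, and Usha. Their combined 3/4 is pooled and carried to generation 2.
At generation 2 (Eshan, Sarita, Hemant, Girish, Yamini, Rajiv, Vikram) there are 7 shares of (3/4)/7 = 3/28 each.
Living: Eshan, Sarita, Hemant, Girish, Yamini, Rajiv, and Vikram — each takes 3/28.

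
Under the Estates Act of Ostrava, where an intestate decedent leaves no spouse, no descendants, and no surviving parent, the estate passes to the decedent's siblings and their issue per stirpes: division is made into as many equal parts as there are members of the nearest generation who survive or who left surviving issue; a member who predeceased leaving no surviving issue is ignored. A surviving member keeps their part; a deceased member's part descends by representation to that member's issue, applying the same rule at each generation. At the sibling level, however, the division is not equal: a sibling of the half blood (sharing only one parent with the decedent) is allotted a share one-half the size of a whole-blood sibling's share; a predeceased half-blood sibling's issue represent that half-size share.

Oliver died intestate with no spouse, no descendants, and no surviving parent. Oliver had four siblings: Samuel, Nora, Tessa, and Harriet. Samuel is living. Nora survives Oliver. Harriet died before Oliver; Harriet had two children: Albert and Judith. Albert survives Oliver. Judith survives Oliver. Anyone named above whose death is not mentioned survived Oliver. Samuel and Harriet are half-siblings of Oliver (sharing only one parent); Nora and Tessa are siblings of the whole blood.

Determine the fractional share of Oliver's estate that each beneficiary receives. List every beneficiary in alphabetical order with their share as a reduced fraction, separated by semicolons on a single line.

Albert 1/12; Judith 1/12; Nora 1/3; Samuel 1/6; Tessa 1/3

No spouse, descendants, or parent survives, so the estate passes to Oliver's siblings per stirpes.
Half-blood siblings count for one-half the weight of whole-blood siblings at the initial division.
Dividing 1 in proportion to weights (total weight 3): Samuel (weight 1/2) → 1/6; Nora (weight 1) → 1/3; Tessa (weight 1) → 1/3; Harriet (weight 1/2) → 1/6.
Samuel is living and takes 1/6.
Nora is living and takes 1/3.
Tessa is living and takes 1/3.
Harriet predeceased; the 1/6 allotted to Harriet's branch passes to Harriet's issue by representation.
The 1/6 is divided into 2 equal shares of 1/12 among Albert, Judith.
Albert is living and takes 1/12.
Judith is living and takes 1/12.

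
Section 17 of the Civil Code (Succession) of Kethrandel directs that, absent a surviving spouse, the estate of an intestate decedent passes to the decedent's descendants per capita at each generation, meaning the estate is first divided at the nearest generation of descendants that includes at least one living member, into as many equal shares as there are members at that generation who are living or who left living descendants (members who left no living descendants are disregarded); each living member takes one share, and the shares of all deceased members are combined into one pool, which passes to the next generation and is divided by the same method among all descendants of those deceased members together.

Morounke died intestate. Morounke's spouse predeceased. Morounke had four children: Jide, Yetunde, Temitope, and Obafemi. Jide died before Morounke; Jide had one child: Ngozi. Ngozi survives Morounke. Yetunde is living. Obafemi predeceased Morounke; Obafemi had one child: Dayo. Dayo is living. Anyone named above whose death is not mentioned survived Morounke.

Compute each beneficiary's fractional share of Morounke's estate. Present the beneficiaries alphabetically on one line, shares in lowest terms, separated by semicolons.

Dayo 1/4; Ngozi 1/4; Temitope 1/4; Yetunde 1/4

There is no surviving spouse, so the entire estate passes to Morounke's descendants per capita at each generation.
At generation 1 (Jide, Yetunde, Temitope, Obafemi) there are 4 shares of (1)/4 = 1/4 each.
Living: Yetunde and Temitope — each takes 1/4.
Deceased: Jide and Obafemi. Their combined 1/2 is pooled and carried to generation 2.
At generation 2 (Ngozi, Dayo) there are 2 shares of (1/2)/2 = 1/4 each.
Living: Ngozi and Dayo — each takes 1/4.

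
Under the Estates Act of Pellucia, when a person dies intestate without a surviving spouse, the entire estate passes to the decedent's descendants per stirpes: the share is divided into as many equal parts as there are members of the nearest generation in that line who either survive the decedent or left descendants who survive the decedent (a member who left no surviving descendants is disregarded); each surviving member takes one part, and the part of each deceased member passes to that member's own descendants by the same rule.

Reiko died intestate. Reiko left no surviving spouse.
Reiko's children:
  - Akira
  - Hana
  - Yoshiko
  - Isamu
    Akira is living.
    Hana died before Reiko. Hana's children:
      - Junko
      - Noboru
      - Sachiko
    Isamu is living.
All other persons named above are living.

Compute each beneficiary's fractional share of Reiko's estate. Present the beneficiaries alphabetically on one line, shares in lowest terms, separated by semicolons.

Akira 1/4; Isamu 1/4; Junko 1/12; Noboru 1/12; Sachiko 1/12; Yoshiko 1/4

There is no surviving spouse, so the entire estate passes to Reiko's descendants per stirpes.
The estate is divided into 4 equal shares of 1/4 among Akira, Hana, Yoshiko, Isamu.
Akira is living and takes 1/4.
Hana predeceased; the 1/4 allotted to Hana's branch passes to Hana's issue by representation.
The 1/4 is divided into 3 equal shares of 1/12 among Junko, Noboru, Sachiko.
Junko is living and takes 1/12.
Noboru is living and takes 1/12.
Sachiko is living and takes 1/12.
Yoshiko is living and takes 1/4.
Isamu is living and takes 1/4.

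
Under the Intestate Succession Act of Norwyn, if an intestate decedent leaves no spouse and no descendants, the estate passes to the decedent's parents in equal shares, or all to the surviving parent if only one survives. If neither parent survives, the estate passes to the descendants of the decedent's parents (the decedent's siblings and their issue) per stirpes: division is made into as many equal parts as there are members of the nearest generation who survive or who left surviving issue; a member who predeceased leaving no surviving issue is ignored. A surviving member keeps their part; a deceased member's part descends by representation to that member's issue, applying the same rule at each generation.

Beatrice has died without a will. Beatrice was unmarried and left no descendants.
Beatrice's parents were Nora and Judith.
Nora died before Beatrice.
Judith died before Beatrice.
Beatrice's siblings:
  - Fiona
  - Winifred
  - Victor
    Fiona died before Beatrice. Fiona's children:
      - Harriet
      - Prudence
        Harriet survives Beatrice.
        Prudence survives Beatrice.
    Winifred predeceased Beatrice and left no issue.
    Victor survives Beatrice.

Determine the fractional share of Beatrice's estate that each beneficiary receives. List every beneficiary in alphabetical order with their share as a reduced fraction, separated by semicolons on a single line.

Neither parent survives and there are no descendants, so the estate passes to Beatrice's siblings and their issue per stirpes.
Winifred left no surviving issue, so that branch lapses and is disregarded.
The estate is divided into 2 equal shares of 1/2 among Fiona, Victor.
Fiona predeceased; the 1/2 allotted to Fiona's branch passes to Fiona's issue by representation.
The 1/2 is divided into 2 equal shares of 1/4 among Harriet, Prudence.
Harriet is living and takes 1/4.
Prudence is living and takes 1/4.
Victor is living and takes 1/2.

Harriet 1/4; Prudence 1/4; Victor 1/2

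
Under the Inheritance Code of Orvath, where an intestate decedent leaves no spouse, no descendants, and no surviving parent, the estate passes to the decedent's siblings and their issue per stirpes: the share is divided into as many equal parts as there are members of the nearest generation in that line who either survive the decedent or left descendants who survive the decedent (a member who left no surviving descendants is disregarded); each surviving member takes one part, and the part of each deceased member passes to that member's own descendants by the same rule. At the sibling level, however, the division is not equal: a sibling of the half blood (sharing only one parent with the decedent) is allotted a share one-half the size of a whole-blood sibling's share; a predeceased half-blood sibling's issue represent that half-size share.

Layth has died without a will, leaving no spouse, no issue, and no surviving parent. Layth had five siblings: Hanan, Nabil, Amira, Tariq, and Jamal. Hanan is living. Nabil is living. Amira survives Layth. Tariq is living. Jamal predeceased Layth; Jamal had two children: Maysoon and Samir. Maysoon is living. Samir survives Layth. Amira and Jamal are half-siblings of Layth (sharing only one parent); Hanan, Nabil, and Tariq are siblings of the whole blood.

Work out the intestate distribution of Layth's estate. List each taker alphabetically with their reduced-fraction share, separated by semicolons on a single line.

Amira 1/8; Hanan 1/4; Maysoon 1/16; Nabil 1/4; Samir 1/16; Tariq 1/4

No spouse, descendants, or parent survives, so the estate passes to Layth's siblings per stirpes.
Half-blood siblings count for one-half the weight of whole-blood siblings at the initial division.
Dividing 1 in proportion to weights (total weight 4): Hanan (weight 1) → 1/4; Nabil (weight 1) → 1/4; Amira (weight 1/2) → 1/8; Tariq (weight 1) → 1/4; Jamal (weight 1/2) → 1/8.
Hanan is living and takes 1/4.
Nabil is living and takes 1/4.
Amira is living and takes 1/8.
Tariq is living and takes 1/4.
Jamal predeceased; the 1/8 allotted to Jamal's branch passes to Jamal's issue by representation.
The 1/8 is divided into 2 equal shares of 1/16 among Maysoon, Samir.
Maysoon is living and takes 1/16.
Samir is living and takes 1/16.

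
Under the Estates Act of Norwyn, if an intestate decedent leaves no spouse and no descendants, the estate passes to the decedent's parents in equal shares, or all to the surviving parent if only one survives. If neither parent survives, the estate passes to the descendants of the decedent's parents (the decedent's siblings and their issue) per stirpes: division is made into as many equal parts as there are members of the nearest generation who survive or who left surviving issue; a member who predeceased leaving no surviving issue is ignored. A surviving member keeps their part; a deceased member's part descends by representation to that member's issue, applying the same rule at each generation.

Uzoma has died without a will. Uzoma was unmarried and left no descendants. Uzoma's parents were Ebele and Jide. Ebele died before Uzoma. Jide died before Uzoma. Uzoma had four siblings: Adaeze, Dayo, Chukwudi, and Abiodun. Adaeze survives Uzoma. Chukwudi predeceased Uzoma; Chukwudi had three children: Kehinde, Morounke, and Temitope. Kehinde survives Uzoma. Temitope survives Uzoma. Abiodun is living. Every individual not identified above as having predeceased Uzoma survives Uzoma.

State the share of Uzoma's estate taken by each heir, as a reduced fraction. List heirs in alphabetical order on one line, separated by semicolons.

Abiodun 1/4; Adaeze 1/4; Dayo 1/4; Kehinde 1/12; Morounke 1/12; Temitope 1/12

Neither parent survives and there are no descendants, so the estate passes to Uzoma's siblings and their issue per stirpes.
The estate is divided into 4 equal shares of 1/4 among Adaeze, Dayo, Chukwudi, Abiodun.
Adaeze is living and takes 1/4.
Dayo is living and takes 1/4.
Chukwudi predeceased; the 1/4 allotted to Chukwudi's branch passes to Chukwudi's issue by representation.
The 1/4 is divided into 3 equal shares of 1/12 among Kehinde, Morounke, Temitope.
Kehinde is living and takes 1/12.
Morounke is living and takes 1/12.
Temitope is living and takes 1/12.
Abiodun is living and takes 1/4.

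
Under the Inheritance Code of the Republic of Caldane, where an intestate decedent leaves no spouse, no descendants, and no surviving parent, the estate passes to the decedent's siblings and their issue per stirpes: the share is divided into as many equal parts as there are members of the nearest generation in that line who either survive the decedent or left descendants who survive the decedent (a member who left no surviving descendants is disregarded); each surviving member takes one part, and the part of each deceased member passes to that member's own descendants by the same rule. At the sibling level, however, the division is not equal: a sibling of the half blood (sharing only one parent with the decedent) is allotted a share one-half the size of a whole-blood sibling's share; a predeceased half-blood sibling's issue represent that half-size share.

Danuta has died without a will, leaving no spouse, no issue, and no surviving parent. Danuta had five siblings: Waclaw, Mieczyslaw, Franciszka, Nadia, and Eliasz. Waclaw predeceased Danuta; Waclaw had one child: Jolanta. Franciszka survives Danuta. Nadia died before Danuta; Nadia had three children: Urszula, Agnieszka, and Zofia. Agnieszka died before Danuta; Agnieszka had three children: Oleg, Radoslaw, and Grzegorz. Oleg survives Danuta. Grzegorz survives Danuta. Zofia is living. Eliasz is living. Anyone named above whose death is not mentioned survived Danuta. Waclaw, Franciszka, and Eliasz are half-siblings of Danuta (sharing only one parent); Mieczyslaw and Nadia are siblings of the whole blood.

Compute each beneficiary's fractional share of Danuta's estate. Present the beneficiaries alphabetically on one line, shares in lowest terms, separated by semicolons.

No spouse, descendants, or parent survives, so the estate passes to Danuta's siblings per stirpes.
Half-blood siblings count for one-half the weight of whole-blood siblings at the initial division.
Dividing 1 in proportion to weights (total weight 7/2): Waclaw (weight 1/2) → 1/7; Mieczyslaw (weight 1) → 2/7; Franciszka (weight 1/2) → 1/7; Nadia (weight 1) → 2/7; Eliasz (weight 1/2) → 1/7.
Waclaw predeceased; the 1/7 allotted to Waclaw's branch passes to Waclaw's issue by representation.
Jolanta is the sole taker at this level and receives the full 1/7.
Mieczyslaw is living and takes 2/7.
Franciszka is living and takes 1/7.
Nadia predeceased; the 2/7 allotted to Nadia's branch passes to Nadia's issue by representation.
The 2/7 is divided into 3 equal shares of 2/21 among Urszula, Agnieszka, Zofia.
Urszula is living and takes 2/21.
Agnieszka predeceased; the 2/21 allotted to Agnieszka's branch passes to Agnieszka's issue by representation.
The 2/21 is divided into 3 equal shares of 2/63 among Oleg, Radoslaw, Grzegorz.
Oleg is living and takes 2/63.
Radoslaw is living and takes 2/63.
Grzegorz is living and takes 2/63.
Zofia is living and takes 2/21.
Eliasz is living and takes 1/7.

Eliasz 1/7; Franciszka 1/7; Grzegorz 2/63; Jolanta 1/7; Mieczyslaw 2/7; Oleg 2/63; Radoslaw 2/63; Urszula 2/21; Zofia 2/21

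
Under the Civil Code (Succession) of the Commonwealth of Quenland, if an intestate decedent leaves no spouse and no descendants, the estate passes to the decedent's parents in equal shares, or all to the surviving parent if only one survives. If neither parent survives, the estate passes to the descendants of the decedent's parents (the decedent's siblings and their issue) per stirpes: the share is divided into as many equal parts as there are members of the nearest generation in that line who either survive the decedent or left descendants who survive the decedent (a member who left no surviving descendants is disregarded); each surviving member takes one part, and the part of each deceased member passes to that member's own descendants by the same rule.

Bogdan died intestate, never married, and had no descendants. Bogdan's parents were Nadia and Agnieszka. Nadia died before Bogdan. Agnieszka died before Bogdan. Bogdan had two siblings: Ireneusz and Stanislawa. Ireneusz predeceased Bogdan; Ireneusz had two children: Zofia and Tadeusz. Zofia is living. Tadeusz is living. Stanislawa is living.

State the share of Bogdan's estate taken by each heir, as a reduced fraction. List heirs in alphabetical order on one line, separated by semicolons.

Neither parent survives and there are no descendants, so the estate passes to Bogdan's siblings and their issue per stirpes.
The estate is divided into 2 equal shares of 1/2 among Ireneusz, Stanislawa.
Ireneusz predeceased; the 1/2 allotted to Ireneusz's branch passes to Ireneusz's issue by representation.
The 1/2 is divided into 2 equal shares of 1/4 among Zofia, Tadeusz.
Zofia is living and takes 1/4.
Tadeusz is living and takes 1/4.
Stanislawa is living and takes 1/2.

Stanislawa 1/2; Tadeusz 1/4; Zofia 1/4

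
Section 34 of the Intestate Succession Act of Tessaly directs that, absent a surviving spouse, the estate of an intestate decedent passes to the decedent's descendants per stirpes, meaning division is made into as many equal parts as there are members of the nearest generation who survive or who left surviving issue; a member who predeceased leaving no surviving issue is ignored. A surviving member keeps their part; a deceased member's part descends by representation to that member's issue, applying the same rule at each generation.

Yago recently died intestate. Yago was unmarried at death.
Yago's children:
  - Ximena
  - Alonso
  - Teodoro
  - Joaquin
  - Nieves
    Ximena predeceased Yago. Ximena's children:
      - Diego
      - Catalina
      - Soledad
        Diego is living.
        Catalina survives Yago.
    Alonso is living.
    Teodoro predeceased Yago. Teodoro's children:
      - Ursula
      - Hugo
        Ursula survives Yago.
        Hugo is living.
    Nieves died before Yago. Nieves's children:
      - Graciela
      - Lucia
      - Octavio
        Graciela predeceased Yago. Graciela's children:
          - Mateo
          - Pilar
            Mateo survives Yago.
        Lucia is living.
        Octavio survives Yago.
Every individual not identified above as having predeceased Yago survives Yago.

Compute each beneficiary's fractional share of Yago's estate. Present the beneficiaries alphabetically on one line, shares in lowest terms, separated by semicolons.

There is no surviving spouse, so the entire estate passes to Yago's descendants per stirpes.
The estate is divided into 5 equal shares of 1/5 among Ximena, Alonso, Teodoro, Joaquin, Nieves.
Ximena predeceased; the 1/5 allotted to Ximena's branch passes to Ximena's issue by representation.
The 1/5 is divided into 3 equal shares of 1/15 among Diego, Catalina, Soledad.
Diego is living and takes 1/15.
Catalina is living and takes 1/15.
Soledad is living and takes 1/15.
Alonso is living and takes 1/5.
Teodoro predeceased; the 1/5 allotted to Teodoro's branch passes to Teodoro's issue by representation.
The 1/5 is divided into 2 equal shares of 1/10 among Ursula, Hugo.
Ursula is living and takes 1/10.
Hugo is living and takes 1/10.
Joaquin is living and takes 1/5.
Nieves predeceased; the 1/5 allotted to Nieves's branch passes to Nieves's issue by representation.
The 1/5 is divided into 3 equal shares of 1/15 among Graciela, Lucia, Octavio.
Graciela predeceased; the 1/15 allotted to Graciela's branch passes to Graciela's issue by representation.
The 1/15 is divided into 2 equal shares of 1/30 among Mateo, Pilar.
Mateo is living and takes 1/30.
Pilar is living and takes 1/30.
Lucia is living and takes 1/15.
Octavio is living and takes 1/15.

Alonso 1/5; Catalina 1/15; Diego 1/15; Hugo 1/10; Joaquin 1/5; Lucia 1/15; Mateo 1/30; Octavio 1/15; Pilar 1/30; Soledad 1/15; Ursula 1/10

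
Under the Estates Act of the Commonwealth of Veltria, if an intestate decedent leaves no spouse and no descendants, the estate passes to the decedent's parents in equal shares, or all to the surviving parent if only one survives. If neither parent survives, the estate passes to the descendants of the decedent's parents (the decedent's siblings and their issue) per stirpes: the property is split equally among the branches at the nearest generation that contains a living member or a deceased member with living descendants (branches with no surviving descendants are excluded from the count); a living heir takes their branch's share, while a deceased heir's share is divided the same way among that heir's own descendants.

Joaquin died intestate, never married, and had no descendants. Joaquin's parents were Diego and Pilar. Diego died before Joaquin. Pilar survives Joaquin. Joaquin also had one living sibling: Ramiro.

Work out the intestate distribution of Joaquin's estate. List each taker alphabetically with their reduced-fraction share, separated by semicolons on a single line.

Only one parent, Pilar, survives, so Pilar takes the entire estate. The siblings take nothing because a surviving parent has priority.

Pilar 1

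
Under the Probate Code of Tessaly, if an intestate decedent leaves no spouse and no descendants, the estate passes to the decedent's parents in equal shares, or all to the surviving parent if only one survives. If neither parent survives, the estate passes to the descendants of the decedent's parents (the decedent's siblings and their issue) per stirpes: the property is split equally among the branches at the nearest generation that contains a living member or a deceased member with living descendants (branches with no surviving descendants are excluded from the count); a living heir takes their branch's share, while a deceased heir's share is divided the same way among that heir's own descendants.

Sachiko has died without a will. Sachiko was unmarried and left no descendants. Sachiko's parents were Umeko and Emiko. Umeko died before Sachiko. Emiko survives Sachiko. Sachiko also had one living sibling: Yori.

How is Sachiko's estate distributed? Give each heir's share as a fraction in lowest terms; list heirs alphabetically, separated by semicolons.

Emiko 1

Only one parent, Emiko, survives, so Emiko takes the entire estate. The siblings take nothing because a surviving parent has priority.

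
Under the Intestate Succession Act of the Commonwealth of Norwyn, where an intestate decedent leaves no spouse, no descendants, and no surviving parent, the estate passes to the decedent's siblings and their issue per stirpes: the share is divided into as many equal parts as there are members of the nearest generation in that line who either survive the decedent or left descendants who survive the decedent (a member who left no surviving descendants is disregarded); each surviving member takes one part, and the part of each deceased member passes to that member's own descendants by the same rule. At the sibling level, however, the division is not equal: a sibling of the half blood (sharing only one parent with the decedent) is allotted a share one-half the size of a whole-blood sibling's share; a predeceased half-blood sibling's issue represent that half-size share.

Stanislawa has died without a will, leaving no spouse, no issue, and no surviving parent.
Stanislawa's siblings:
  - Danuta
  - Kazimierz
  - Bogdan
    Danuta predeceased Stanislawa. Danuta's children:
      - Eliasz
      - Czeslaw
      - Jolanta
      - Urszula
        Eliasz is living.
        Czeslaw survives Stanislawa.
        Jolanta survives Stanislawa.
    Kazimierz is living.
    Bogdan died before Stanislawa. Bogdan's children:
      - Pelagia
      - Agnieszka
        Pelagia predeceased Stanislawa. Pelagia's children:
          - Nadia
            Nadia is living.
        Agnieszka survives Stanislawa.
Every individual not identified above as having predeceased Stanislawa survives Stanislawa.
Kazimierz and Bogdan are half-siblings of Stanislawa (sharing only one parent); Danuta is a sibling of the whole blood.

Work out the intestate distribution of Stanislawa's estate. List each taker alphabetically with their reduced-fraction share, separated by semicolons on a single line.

No spouse, descendants, or parent survives, so the estate passes to Stanislawa's siblings per stirpes.
Half-blood siblings count for one-half the weight of whole-blood siblings at the initial division.
Dividing 1 in proportion to weights (total weight 2): Danuta (weight 1) → 1/2; Kazimierz (weight 1/2) → 1/4; Bogdan (weight 1/2) → 1/4.
Danuta predeceased; the 1/2 allotted to Danuta's branch passes to Danuta's issue by representation.
The 1/2 is divided into 4 equal shares of 1/8 among Eliasz, Czeslaw, Jolanta, Urszula.
Eliasz is living and takes 1/8.
Czeslaw is living and takes 1/8.
Jolanta is living and takes 1/8.
Urszula is living and takes 1/8.
Kazimierz is living and takes 1/4.
Bogdan predeceased; the 1/4 allotted to Bogdan's branch passes to Bogdan's issue by representation.
The 1/4 is divided into 2 equal shares of 1/8 among Pelagia, Agnieszka.
Pelagia predeceased; the 1/8 allotted to Pelagia's branch passes to Pelagia's issue by representation.
Nadia is the sole taker at this level and receives the full 1/8.
Agnieszka is living and takes 1/8.

Agnieszka 1/8; Czeslaw 1/8; Eliasz 1/8; Jolanta 1/8; Kazimierz 1/4; Nadia 1/8; Urszula 1/8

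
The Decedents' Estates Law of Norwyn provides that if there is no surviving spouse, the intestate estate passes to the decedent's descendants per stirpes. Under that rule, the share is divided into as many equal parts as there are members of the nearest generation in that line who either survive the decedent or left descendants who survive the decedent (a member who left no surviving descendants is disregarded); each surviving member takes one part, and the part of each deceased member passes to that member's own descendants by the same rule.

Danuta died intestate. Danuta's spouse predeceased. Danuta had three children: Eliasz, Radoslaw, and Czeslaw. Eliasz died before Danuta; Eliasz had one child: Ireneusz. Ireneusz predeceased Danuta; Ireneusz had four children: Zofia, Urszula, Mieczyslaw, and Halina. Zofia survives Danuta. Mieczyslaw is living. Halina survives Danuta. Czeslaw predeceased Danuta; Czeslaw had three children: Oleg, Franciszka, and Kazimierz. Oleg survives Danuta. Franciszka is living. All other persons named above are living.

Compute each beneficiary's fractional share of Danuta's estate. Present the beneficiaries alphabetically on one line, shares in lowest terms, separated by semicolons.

Franciszka 1/9; Halina 1/12; Kazimierz 1/9; Mieczyslaw 1/12; Oleg 1/9; Radoslaw 1/3; Urszula 1/12; Zofia 1/12

There is no surviving spouse, so the entire estate passes to Danuta's descendants per stirpes.
The estate is divided into 3 equal shares of 1/3 among Eliasz, Radoslaw, Czeslaw.
Eliasz predeceased; the 1/3 allotted to Eliasz's branch passes to Eliasz's issue by representation.
Ireneusz's line is the sole branch at this level, so the full 1/3 passes to Ireneusz's issue by representation.
The 1/3 is divided into 4 equal shares of 1/12 among Zofia, Urszula, Mieczyslaw, Halina.
Zofia is living and takes 1/12.
Urszula is living and takes 1/12.
Mieczyslaw is living and takes 1/12.
Halina is living and takes 1/12.
Radoslaw is living and takes 1/3.
Czeslaw predeceased; the 1/3 allotted to Czeslaw's branch passes to Czeslaw's issue by representation.
The 1/3 is divided into 3 equal shares of 1/9 among Oleg, Franciszka, Kazimierz.
Oleg is living and takes 1/9.
Franciszka is living and takes 1/9.
Kazimierz is living and takes 1/9.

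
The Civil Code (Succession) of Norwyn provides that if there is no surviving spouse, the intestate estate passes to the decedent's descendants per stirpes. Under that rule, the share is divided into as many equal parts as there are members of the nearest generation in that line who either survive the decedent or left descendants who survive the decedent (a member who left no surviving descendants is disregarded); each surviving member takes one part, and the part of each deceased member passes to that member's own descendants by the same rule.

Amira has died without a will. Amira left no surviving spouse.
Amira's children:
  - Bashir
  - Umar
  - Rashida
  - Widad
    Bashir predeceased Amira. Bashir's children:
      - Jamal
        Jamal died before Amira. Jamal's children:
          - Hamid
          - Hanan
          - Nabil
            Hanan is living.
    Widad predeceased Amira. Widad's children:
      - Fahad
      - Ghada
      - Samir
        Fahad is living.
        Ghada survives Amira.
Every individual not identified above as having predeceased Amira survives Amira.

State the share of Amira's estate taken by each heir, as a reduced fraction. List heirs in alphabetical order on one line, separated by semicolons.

There is no surviving spouse, so the entire estate passes to Amira's descendants per stirpes.
The estate is divided into 4 equal shares of 1/4 among Bashir, Umar, Rashida, Widad.
Bashir predeceased; the 1/4 allotted to Bashir's branch passes to Bashir's issue by representation.
Jamal's line is the sole branch at this level, so the full 1/4 passes to Jamal's issue by representation.
The 1/4 is divided into 3 equal shares of 1/12 among Hamid, Hanan, Nabil.
Hamid is living and takes 1/12.
Hanan is living and takes 1/12.
Nabil is living and takes 1/12.
Umar is living and takes 1/4.
Rashida is living and takes 1/4.
Widad predeceased; the 1/4 allotted to Widad's branch passes to Widad's issue by representation.
The 1/4 is divided into 3 equal shares of 1/12 among Fahad, Ghada, Samir.
Fahad is living and takes 1/12.
Ghada is living and takes 1/12.
Samir is living and takes 1/12.

Fahad 1/12; Ghada 1/12; Hamid 1/12; Hanan 1/12; Nabil 1/12; Rashida 1/4; Samir 1/12; Umar 1/4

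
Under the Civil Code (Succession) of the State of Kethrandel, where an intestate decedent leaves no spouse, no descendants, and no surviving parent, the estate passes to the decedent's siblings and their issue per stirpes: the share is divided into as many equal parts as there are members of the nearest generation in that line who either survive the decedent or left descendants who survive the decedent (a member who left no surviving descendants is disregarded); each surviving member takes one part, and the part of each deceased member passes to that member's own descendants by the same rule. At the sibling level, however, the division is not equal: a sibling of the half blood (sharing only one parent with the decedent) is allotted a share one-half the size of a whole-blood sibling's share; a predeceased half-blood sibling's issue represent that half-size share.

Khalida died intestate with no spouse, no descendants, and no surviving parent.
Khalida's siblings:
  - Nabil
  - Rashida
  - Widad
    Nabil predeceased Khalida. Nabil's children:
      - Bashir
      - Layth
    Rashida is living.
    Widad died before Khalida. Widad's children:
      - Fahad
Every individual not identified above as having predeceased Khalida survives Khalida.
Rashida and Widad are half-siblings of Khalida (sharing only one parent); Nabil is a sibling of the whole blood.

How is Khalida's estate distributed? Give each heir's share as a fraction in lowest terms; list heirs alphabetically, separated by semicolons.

No spouse, descendants, or parent survives, so the estate passes to Khalida's siblings per stirpes.
Half-blood siblings count for one-half the weight of whole-blood siblings at the initial division.
Dividing 1 in proportion to weights (total weight 2): Nabil (weight 1) → 1/2; Rashida (weight 1/2) → 1/4; Widad (weight 1/2) → 1/4.
Nabil predeceased; the 1/2 allotted to Nabil's branch passes to Nabil's issue by representation.
The 1/2 is divided into 2 equal shares of 1/4 among Bashir, Layth.
Bashir is living and takes 1/4.
Layth is living and takes 1/4.
Rashida is living and takes 1/4.
Widad predeceased; the 1/4 allotted to Widad's branch passes to Widad's issue by representation.
Fahad is the sole taker at this level and receives the full 1/4.

Bashir 1/4; Fahad 1/4; Layth 1/4; Rashida 1/4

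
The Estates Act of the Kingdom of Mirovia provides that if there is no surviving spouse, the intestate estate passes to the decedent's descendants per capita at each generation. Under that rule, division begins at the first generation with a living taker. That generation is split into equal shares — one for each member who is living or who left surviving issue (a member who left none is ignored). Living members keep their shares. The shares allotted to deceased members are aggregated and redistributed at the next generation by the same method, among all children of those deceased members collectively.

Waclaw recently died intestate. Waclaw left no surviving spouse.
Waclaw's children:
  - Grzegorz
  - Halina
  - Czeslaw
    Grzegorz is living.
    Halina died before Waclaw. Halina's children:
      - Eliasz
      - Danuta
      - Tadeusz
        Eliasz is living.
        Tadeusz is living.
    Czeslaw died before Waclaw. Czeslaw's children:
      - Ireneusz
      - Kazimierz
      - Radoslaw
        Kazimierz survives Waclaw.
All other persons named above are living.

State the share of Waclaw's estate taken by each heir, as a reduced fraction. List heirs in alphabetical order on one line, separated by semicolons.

Danuta 1/9; Eliasz 1/9; Grzegorz 1/3; Ireneusz 1/9; Kazimierz 1/9; Radoslaw 1/9; Tadeusz 1/9

There is no surviving spouse, so the entire estate passes to Waclaw's descendants per capita at each generation.
At generation 1 (Grzegorz, Halina, Czeslaw) there are 3 shares of (1)/3 = 1/3 each.
Living: Grzegorz — each takes 1/3.
Deceased: Halina and Czeslaw. Their combined 2/3 is pooled and carried to generation 2.
At generation 2 (Eliasz, Danuta, Tadeusz, Ireneusz, Kazimierz, Radoslaw) there are 6 shares of (2/3)/6 = 1/9 each.
Living: Eliasz, Danuta, Tadeusz, Ireneusz, Kazimierz, and Radoslaw — each takes 1/9.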